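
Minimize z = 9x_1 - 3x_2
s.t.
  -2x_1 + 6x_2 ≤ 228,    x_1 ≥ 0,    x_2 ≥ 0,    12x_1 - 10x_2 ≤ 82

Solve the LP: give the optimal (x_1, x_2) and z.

x_1 = 0, x_2 = 38, minimum z = -114

Vertices and z = 9x_1 - 3x_2:
  (0, 38) → z = -114
  (693/13, 725/13) → z = 4062/13
  (0, 0) → z = 0
  (41/6, 0) → z = 123/2

The optimum lies where -2x_1 + 6x_2 = 228 and x_1 = 0.
Solving simultaneously gives x_1 = 0, x_2 = 38.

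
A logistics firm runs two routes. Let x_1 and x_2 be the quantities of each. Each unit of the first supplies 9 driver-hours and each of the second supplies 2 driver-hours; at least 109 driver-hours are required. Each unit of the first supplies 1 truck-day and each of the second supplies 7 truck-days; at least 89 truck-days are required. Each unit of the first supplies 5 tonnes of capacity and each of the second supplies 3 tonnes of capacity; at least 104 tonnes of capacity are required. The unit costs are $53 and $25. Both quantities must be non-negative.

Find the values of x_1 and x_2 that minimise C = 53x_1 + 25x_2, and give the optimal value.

Extreme points and C = 53x_1 + 25x_2:
  (0, 109/2) → C = 2725/2
  (89, 0) → C = 4717
  (7, 23) → C = 946
  (461/32, 341/32) → C = 16479/16
The feasible region is unbounded (it extends along (0, 1), (1, 0)), but C strictly increases along every unbounded feasible direction, so there is no improving ray and the minimum is attained at a vertex.

The optimum lies where 9x_1 + 2x_2 = 109 and 5x_1 + 3x_2 = 104.
Solving simultaneously gives x_1 = 7, x_2 = 23.

x_1 = 7, x_2 = 23, minimum C = 946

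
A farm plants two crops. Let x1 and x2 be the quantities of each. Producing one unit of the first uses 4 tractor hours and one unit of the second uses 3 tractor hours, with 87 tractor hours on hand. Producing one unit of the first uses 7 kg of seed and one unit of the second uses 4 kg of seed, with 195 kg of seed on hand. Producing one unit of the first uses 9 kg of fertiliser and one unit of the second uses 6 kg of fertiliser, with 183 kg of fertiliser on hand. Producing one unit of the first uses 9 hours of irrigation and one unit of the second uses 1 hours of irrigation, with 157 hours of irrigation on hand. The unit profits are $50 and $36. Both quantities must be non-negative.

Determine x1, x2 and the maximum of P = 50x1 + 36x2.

x1 = 9, x2 = 17, maximum P = 1062

Feasible corners and P = 50x1 + 36x2:
  (0, 0) → P = 0
  (0, 29) → P = 1044
  (157/9, 0) → P = 7850/9
  (9, 17) → P = 1062
  (253/15, 26/5) → P = 15458/15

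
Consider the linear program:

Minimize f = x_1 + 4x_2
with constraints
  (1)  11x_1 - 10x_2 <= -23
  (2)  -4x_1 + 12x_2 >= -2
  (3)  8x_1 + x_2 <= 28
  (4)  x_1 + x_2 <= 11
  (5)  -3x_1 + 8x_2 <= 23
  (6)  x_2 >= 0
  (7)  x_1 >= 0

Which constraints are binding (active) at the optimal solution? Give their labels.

Extreme points and f = x_1 + 4x_2:
  (23/29, 92/29) → f = 391/29
  (0, 23/10) → f = 46/5
  (0, 23/8) → f = 23/2

The minimum is at (0, 23/10). Substituting into each constraint, equality holds for (1) and (7); the remaining constraints have slack.

(1) and (7)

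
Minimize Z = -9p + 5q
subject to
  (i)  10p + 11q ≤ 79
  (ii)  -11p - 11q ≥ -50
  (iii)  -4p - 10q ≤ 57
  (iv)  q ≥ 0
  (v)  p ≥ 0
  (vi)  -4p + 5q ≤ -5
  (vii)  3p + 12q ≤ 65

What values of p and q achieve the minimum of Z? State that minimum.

Vertices and Z = -9p + 5q:
  (50/11, 0) → Z = -450/11
  (305/99, 145/99) → Z = -2020/99
  (5/4, 0) → Z = -45/4

The binding constraints are -11p - 11q = -50 and q = 0.
Solving simultaneously gives p = 50/11, q = 0.

p = 50/11, q = 0, minimum Z = -450/11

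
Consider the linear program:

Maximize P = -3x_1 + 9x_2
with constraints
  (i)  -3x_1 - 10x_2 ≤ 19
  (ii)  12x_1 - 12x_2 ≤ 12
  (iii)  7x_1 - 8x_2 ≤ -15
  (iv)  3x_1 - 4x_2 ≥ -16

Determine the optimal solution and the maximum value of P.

Vertices and P = -3x_1 + 9x_2:
  (-151/47, -44/47) → P = 57/47
  (-118/21, -3/14) → P = 209/14
  (17, 67/4) → P = 399/4

x_1 = 17, x_2 = 67/4, maximum P = 399/4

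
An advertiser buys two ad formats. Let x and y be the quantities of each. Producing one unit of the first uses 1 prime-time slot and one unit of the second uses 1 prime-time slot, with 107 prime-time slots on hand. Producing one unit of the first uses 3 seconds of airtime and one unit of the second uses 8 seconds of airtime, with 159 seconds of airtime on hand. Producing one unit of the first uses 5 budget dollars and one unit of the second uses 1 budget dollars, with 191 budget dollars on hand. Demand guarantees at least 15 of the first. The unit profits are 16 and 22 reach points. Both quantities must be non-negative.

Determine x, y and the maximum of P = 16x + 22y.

x = 37, y = 6, maximum P = 724

Extreme points and P = 16x + 22y:
  (191/5, 0) → P = 3056/5
  (15, 0) → P = 240
  (37, 6) → P = 724
  (15, 57/4) → P = 1107/2

The binding constraints are 3x + 8y = 159 and 5x + y = 191.
Solving simultaneously gives x = 37, y = 6.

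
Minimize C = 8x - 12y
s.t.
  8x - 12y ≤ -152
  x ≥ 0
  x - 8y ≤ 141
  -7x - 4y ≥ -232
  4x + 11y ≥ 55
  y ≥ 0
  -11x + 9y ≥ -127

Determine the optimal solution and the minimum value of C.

Vertices and C = 8x - 12y:
  (0, 38/3) → C = -152
  (544/29, 730/29) → C = -152
  (0, 58) → C = -696

x = 0, y = 58, minimum C = -696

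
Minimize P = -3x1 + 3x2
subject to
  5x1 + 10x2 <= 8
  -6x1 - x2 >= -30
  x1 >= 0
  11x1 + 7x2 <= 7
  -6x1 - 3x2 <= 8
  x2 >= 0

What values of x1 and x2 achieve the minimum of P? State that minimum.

Vertices and P = -3x1 + 3x2:
  (0, 4/5) → P = 12/5
  (14/75, 53/75) → P = 39/25
  (0, 0) → P = 0
  (7/11, 0) → P = -21/11

The binding constraints are 11x1 + 7x2 = 7 and x2 = 0.
Solving simultaneously gives x1 = 7/11, x2 = 0.

x1 = 7/11, x2 = 0, minimum P = -21/11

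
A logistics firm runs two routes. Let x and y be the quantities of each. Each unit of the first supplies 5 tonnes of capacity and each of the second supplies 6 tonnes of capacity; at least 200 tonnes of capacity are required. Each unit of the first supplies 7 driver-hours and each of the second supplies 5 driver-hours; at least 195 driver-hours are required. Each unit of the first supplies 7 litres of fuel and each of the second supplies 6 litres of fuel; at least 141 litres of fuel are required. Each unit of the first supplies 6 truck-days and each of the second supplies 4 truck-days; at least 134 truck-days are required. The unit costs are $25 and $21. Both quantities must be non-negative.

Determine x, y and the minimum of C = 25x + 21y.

Feasible corners and C = 25x + 21y:
  (0, 39) → C = 819
  (40, 0) → C = 1000
  (10, 25) → C = 775
The feasible region is unbounded (it extends along (0, 1), (1, 0)), but C strictly increases along every unbounded feasible direction, so there is no improving ray and the minimum is attained at a vertex.

The binding constraints are 5x + 6y = 200 and 7x + 5y = 195.
Solving simultaneously gives x = 10, y = 25.

x = 10, y = 25, minimum C = 775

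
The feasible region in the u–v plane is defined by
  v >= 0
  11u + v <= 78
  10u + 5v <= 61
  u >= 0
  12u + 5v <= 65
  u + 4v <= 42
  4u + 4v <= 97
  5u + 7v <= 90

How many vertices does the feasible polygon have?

5

Of the 28 pairwise boundary intersections, those satisfying every inequality are:
  (0, 0)
  (65/12, 0)
  (2, 41/5)
  (34/35, 359/35)
  (0, 21/2)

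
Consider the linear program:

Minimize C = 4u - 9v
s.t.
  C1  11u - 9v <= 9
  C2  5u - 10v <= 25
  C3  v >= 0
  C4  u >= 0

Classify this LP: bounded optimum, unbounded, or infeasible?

unbounded

From the feasible point (9/11, 0), moving in the direction (0, 1) keeps every constraint satisfied while C decreases without bound.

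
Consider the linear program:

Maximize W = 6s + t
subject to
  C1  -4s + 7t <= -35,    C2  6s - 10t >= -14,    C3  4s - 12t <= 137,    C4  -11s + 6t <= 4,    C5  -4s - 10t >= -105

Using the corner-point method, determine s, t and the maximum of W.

s = 1315/44, t = -16/11, maximum W = 3913/22

Extreme points and W = 6s + t:
  (-238/53, -401/53) → W = -1829/53
  (1085/68, 70/17) → W = 3395/34
  (-145/18, -1523/108) → W = -6743/108
  (1315/44, -16/11) → W = 3913/22

At the optimal vertex, 4s - 12t = 137 and -4s - 10t = -105.
Solving simultaneously gives s = 1315/44, t = -16/11.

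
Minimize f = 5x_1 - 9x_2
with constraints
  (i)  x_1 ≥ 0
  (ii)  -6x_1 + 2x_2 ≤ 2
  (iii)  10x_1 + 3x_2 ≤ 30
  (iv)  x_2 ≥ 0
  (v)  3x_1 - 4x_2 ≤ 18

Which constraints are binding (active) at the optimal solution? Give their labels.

(ii) and (iii)

Corner points and f = 5x_1 - 9x_2:
  (0, 1) → f = -9
  (0, 0) → f = 0
  (27/19, 100/19) → f = -765/19
  (3, 0) → f = 15

The minimum is at (27/19, 100/19). Substituting into each constraint, equality holds for (ii) and (iii); the remaining constraints have slack.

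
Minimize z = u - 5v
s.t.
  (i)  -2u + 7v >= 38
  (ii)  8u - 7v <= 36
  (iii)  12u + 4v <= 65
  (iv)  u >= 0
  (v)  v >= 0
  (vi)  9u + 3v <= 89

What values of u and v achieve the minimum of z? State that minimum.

u = 0, v = 65/4, minimum z = -325/4

Corner points and z = u - 5v:
  (303/92, 293/46) → z = -2627/92
  (0, 38/7) → z = -190/7
  (0, 65/4) → z = -325/4

The binding constraints are 12u + 4v = 65 and u = 0.
Solving simultaneously gives u = 0, v = 65/4.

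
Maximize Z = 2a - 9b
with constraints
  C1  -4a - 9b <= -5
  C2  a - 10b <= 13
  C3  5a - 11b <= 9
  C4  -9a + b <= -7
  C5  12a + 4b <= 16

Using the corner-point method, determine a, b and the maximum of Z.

a = 31/23, b = -1/23, maximum Z = 71/23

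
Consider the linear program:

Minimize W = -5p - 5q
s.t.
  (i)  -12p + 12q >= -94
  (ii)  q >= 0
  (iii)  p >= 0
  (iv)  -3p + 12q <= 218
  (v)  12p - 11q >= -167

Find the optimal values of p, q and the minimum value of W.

Extreme points and W = -5p - 5q:
  (47/6, 0) → W = -235/6
  (104/3, 161/6) → W = -615/2
  (0, 0) → W = 0
  (0, 167/11) → W = -835/11
  (394/111, 705/37) → W = -12545/111

The binding constraints are -12p + 12q = -94 and -3p + 12q = 218.
Solving simultaneously gives p = 104/3, q = 161/6.

p = 104/3, q = 161/6, minimum W = -615/2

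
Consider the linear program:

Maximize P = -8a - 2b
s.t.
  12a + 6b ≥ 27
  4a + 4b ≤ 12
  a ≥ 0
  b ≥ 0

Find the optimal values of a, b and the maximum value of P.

Extreme points and P = -8a - 2b:
  (3/2, 3/2) → P = -15
  (9/4, 0) → P = -18
  (3, 0) → P = -24

a = 3/2, b = 3/2, maximum P = -15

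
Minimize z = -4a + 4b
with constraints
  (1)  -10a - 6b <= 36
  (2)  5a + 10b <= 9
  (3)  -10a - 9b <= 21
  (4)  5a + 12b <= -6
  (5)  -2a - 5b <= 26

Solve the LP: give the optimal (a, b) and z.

Feasible corners and z = -4a + 4b:
  (84/5, -15/2) → z = -486/5
  (61, -148/5) → z = -1812/5
  (-66/25, 3/5) → z = 324/25
  (129/32, -109/16) → z = -347/8

The optimum lies where 5a + 10b = 9 and -2a - 5b = 26.
Solving simultaneously gives a = 61, b = -148/5.

a = 61, b = -148/5, minimum z = -1812/5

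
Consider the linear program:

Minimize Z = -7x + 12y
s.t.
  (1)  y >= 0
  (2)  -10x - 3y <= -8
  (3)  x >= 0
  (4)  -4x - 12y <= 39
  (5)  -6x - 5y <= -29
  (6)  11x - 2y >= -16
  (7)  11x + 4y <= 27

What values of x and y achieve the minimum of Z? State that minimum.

x = 19/31, y = 157/31, minimum Z = 1751/31

Feasible corners and Z = -7x + 12y:
  (0, 29/5) → Z = 348/5
  (0, 27/4) → Z = 81
  (19/31, 157/31) → Z = 1751/31

The binding constraints are -6x - 5y = -29 and 11x + 4y = 27.
Solving simultaneously gives x = 19/31, y = 157/31.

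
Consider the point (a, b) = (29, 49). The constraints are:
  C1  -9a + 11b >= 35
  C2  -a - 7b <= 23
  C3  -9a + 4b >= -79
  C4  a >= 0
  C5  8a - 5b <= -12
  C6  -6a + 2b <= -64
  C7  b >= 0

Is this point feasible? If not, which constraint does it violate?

feasible

C1: 278 ≥ 35 ✓
C2: -372 ≤ 23 ✓
C3: -65 ≥ -79 ✓
C4: 29 ≥ 0 ✓
C5: -13 ≤ -12 ✓
C6: -76 ≤ -64 ✓
C7: 49 ≥ 0 ✓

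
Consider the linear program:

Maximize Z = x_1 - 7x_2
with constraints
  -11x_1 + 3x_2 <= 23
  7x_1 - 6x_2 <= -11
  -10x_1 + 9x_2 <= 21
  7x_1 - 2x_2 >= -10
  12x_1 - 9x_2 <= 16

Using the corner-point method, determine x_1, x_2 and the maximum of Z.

x_1 = -19/14, x_2 = 1/4, maximum Z = -87/28

Vertices and Z = x_1 - 7x_2:
  (9, 37/3) → Z = -232/3
  (-19/14, 1/4) → Z = -87/28
  (-48/43, 47/43) → Z = -377/43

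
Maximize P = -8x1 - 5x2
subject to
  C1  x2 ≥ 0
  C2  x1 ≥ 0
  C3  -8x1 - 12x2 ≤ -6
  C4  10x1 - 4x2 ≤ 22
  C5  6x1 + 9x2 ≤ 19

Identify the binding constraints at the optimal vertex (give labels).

Feasible corners and P = -8x1 - 5x2:
  (3/4, 0) → P = -6
  (11/5, 0) → P = -88/5
  (0, 1/2) → P = -5/2
  (0, 19/9) → P = -95/9
  (137/57, 29/57) → P = -1241/57

The maximum is at (0, 1/2). Substituting into each constraint, equality holds for C2 and C3; the remaining constraints have slack.

C2 and C3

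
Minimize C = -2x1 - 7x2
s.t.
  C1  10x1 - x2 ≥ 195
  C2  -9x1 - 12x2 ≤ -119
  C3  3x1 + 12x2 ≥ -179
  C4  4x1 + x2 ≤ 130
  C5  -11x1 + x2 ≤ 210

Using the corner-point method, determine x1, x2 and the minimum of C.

Corner points and C = -2x1 - 7x2:
  (2459/129, -565/129) → C = -321/43
  (325/14, 260/7) → C = -2145/7
  (1441/39, -694/39) → C = 152/3

At the optimal vertex, 10x1 - x2 = 195 and 4x1 + x2 = 130.
Solving simultaneously gives x1 = 325/14, x2 = 260/7.

x1 = 325/14, x2 = 260/7, minimum C = -2145/7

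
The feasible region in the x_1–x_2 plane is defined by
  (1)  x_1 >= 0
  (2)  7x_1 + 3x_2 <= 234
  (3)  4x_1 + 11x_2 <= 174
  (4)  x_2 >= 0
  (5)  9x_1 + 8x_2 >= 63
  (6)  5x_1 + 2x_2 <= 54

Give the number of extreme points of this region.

Intersecting each pair of boundary lines and keeping only the points that satisfy every inequality leaves:
  (0, 174/11)
  (0, 63/8)
  (246/47, 654/47)
  (7, 0)
  (54/5, 0)

5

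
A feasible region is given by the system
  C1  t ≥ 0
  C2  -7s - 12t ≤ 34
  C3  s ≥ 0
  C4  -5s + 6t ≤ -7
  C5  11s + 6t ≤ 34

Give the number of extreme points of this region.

Pairwise boundary intersections that survive every other constraint:
  (7/5, 0)
  (34/11, 0)
  (41/16, 31/32)

3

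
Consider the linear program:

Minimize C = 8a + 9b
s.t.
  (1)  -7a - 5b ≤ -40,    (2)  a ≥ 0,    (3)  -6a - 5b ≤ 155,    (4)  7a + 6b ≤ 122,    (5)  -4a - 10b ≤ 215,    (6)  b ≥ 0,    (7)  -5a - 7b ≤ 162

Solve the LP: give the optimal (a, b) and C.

a = 40/7, b = 0, minimum C = 320/7

Feasible corners and C = 8a + 9b:
  (0, 8) → C = 72
  (40/7, 0) → C = 320/7
  (0, 61/3) → C = 183
  (122/7, 0) → C = 976/7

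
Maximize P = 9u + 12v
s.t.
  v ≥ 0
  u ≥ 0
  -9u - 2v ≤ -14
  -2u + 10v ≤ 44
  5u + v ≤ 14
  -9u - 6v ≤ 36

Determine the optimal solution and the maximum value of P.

Corner points and P = 9u + 12v:
  (14/9, 0) → P = 14
  (14/5, 0) → P = 126/5
  (26/47, 212/47) → P = 2778/47
  (24/13, 62/13) → P = 960/13

u = 24/13, v = 62/13, maximum P = 960/13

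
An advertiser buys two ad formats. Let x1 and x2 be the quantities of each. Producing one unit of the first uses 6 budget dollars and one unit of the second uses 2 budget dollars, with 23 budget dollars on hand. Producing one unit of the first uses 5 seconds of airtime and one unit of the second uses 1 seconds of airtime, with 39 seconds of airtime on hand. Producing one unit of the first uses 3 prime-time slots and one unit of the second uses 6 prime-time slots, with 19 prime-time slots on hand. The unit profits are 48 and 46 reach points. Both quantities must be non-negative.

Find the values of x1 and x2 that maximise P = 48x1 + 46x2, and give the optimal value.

x1 = 10/3, x2 = 3/2, maximum P = 229

Feasible corners and P = 48x1 + 46x2:
  (0, 0) → P = 0
  (0, 19/6) → P = 437/3
  (23/6, 0) → P = 184
  (10/3, 3/2) → P = 229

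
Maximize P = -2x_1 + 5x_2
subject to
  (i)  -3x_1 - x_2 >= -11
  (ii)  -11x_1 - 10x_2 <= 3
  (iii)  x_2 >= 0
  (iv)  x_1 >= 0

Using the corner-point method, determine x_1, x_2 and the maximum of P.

Corner points and P = -2x_1 + 5x_2:
  (11/3, 0) → P = -22/3
  (0, 11) → P = 55
  (0, 0) → P = 0

The optimum lies where -3x_1 - x_2 = -11 and x_1 = 0.
Solving simultaneously gives x_1 = 0, x_2 = 11.

x_1 = 0, x_2 = 11, maximum P = 55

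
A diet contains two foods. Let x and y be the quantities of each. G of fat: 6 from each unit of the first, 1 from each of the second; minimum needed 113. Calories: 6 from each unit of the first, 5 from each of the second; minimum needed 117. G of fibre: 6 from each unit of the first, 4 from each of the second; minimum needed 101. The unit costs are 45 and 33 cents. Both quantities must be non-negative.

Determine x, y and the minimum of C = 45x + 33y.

Extreme points and C = 45x + 33y:
  (0, 113) → C = 3729
  (39/2, 0) → C = 1755/2
  (56/3, 1) → C = 873
The feasible region is unbounded (it extends along (0, 1), (1, 0)), but C strictly increases along every unbounded feasible direction, so there is no improving ray and the minimum is attained at a vertex.

x = 56/3, y = 1, minimum C = 873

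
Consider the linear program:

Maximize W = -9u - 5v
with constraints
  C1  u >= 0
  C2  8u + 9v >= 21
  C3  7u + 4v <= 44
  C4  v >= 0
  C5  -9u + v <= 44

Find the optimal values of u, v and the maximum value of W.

u = 0, v = 7/3, maximum W = -35/3

Feasible corners and W = -9u - 5v:
  (0, 7/3) → W = -35/3
  (0, 11) → W = -55
  (21/8, 0) → W = -189/8
  (44/7, 0) → W = -396/7

At the optimal vertex, u = 0 and 8u + 9v = 21.
Solving simultaneously gives u = 0, v = 7/3.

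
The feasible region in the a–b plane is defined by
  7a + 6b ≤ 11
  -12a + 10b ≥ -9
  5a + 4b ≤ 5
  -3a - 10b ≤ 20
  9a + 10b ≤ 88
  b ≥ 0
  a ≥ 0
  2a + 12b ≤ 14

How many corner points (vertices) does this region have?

5

Of the 28 pairwise boundary intersections, those satisfying every inequality are:
  (43/49, 15/98)
  (3/4, 0)
  (1/13, 15/13)
  (0, 0)
  (0, 7/6)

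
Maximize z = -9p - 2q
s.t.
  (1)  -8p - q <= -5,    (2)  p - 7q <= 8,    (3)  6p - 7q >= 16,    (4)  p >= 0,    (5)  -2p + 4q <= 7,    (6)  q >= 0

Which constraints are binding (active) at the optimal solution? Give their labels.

(3) and (6)

Vertices and z = -9p - 2q:
  (8, 0) → z = -72
  (113/10, 37/5) → z = -233/2
  (8/3, 0) → z = -24
The feasible region is unbounded (it extends along (7, 1), (2, 1)), but z strictly decreases along every unbounded feasible direction, so there is no improving ray and the maximum is attained at a vertex.

The maximum is at (8/3, 0). Substituting into each constraint, equality holds for (3) and (6); the remaining constraints have slack.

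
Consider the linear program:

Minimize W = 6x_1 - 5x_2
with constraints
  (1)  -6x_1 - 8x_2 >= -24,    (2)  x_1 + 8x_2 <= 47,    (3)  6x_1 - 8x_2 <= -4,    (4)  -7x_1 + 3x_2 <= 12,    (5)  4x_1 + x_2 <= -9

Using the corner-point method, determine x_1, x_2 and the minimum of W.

Vertices and W = 6x_1 - 5x_2:
  (-42/19, -22/19) → W = -142/19
  (-2, -1) → W = -7
  (-39/19, -15/19) → W = -159/19

x_1 = -39/19, x_2 = -15/19, minimum W = -159/19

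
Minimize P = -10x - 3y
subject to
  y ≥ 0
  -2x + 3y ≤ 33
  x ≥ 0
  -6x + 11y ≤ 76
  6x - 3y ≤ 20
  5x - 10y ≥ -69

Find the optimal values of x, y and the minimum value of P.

x = 407/45, y = 514/45, minimum P = -5612/45

Corner points and P = -10x - 3y:
  (0, 0) → P = 0
  (10/3, 0) → P = -100/3
  (0, 69/10) → P = -207/10
  (407/45, 514/45) → P = -5612/45

The binding constraints are 6x - 3y = 20 and 5x - 10y = -69.
Solving simultaneously gives x = 407/45, y = 514/45.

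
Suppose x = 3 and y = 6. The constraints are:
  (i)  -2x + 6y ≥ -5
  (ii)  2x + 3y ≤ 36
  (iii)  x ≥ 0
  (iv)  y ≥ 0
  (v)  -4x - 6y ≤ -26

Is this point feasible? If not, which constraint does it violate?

(i): 30 ≥ -5 ✓
(ii): 24 ≤ 36 ✓
(iii): 3 ≥ 0 ✓
(iv): 6 ≥ 0 ✓
(v): -48 ≤ -26 ✓

feasible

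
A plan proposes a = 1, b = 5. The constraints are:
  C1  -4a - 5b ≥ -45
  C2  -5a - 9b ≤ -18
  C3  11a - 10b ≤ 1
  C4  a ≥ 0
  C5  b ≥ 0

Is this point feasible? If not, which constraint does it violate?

feasible

C1: -29 ≥ -45 ✓
C2: -50 ≤ -18 ✓
C3: -39 ≤ 1 ✓
C4: 1 ≥ 0 ✓
C5: 5 ≥ 0 ✓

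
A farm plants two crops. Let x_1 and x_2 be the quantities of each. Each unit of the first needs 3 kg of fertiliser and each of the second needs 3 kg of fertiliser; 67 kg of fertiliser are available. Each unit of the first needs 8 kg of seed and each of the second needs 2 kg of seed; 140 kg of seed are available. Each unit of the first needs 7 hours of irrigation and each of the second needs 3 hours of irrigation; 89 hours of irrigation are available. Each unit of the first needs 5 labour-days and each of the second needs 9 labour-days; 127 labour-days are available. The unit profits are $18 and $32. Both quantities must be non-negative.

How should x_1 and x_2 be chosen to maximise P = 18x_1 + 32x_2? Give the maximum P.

x_1 = 35/4, x_2 = 37/4, maximum P = 907/2

Feasible corners and P = 18x_1 + 32x_2:
  (0, 0) → P = 0
  (0, 127/9) → P = 4064/9
  (89/7, 0) → P = 1602/7
  (35/4, 37/4) → P = 907/2

The optimum lies where 7x_1 + 3x_2 = 89 and 5x_1 + 9x_2 = 127.
Solving simultaneously gives x_1 = 35/4, x_2 = 37/4.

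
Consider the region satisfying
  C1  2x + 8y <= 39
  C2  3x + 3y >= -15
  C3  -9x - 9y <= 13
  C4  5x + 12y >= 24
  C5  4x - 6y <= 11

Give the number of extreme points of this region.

4

Of the 9 pairwise boundary intersections, those satisfying every inequality are:
  (-455/54, 377/54)
  (161/22, 67/22)
  (-124/21, 281/63)
  (46/13, 41/78)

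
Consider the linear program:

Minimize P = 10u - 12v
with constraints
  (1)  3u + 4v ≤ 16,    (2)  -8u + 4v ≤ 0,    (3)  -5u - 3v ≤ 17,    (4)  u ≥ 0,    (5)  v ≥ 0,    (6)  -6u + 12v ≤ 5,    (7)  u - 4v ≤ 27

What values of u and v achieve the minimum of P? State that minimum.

Feasible corners and P = 10u - 12v:
  (16/3, 0) → P = 160/3
  (43/15, 37/20) → P = 97/15
  (0, 0) → P = 0
  (5/18, 5/9) → P = -35/9

At the optimal vertex, -8u + 4v = 0 and -6u + 12v = 5.
Solving simultaneously gives u = 5/18, v = 5/9.

u = 5/18, v = 5/9, minimum P = -35/9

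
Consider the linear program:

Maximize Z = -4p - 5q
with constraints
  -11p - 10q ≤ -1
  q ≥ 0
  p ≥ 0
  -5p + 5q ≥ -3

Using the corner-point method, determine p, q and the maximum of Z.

Corner points and Z = -4p - 5q:
  (1/11, 0) → Z = -4/11
  (0, 1/10) → Z = -1/2
  (3/5, 0) → Z = -12/5
The feasible region is unbounded (it extends along (0, 1), (1, 1)), but Z strictly decreases along every unbounded feasible direction, so there is no improving ray and the maximum is attained at a vertex.

At the optimal vertex, -11p - 10q = -1 and q = 0.
Solving simultaneously gives p = 1/11, q = 0.

p = 1/11, q = 0, maximum Z = -4/11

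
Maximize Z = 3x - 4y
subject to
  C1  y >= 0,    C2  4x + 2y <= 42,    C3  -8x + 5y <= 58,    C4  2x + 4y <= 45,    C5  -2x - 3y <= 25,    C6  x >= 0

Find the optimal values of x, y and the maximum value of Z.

Extreme points and Z = 3x - 4y:
  (21/2, 0) → Z = 63/2
  (0, 0) → Z = 0
  (13/2, 8) → Z = -25/2
  (0, 45/4) → Z = -45

At the optimal vertex, y = 0 and 4x + 2y = 42.
Solving simultaneously gives x = 21/2, y = 0.

x = 21/2, y = 0, maximum Z = 63/2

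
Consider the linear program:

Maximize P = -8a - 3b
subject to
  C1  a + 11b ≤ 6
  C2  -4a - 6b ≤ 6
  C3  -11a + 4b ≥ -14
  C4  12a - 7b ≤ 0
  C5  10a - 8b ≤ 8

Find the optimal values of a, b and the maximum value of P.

Extreme points and P = -8a - 3b:
  (-51/19, 15/19) → P = 363/19
  (42/139, 72/139) → P = -552/139
  (-21/50, -18/25) → P = 138/25

a = -51/19, b = 15/19, maximum P = 363/19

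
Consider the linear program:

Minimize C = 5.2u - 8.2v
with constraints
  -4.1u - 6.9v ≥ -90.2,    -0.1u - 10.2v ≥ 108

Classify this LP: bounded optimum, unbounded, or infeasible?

From the feasible point (55508/1371, -45182/4113), moving in the direction (-10.2, 0.1) keeps every constraint satisfied while C decreases without bound.

unbounded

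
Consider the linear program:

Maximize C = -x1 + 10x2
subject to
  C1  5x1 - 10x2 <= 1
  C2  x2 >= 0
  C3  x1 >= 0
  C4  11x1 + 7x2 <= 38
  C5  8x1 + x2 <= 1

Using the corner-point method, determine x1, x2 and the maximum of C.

Vertices and C = -x1 + 10x2:
  (0, 0) → C = 0
  (1/8, 0) → C = -1/8
  (0, 1) → C = 10

The binding constraints are x1 = 0 and 8x1 + x2 = 1.
Solving simultaneously gives x1 = 0, x2 = 1.

x1 = 0, x2 = 1, maximum C = 10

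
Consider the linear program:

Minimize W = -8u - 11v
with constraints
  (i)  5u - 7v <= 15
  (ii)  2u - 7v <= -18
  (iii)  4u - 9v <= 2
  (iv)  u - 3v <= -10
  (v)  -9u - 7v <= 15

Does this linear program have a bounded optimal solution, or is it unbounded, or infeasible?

unbounded

From the feasible point (115/8, 65/8), moving in the direction (-7, 9) keeps every constraint satisfied while W decreases without bound.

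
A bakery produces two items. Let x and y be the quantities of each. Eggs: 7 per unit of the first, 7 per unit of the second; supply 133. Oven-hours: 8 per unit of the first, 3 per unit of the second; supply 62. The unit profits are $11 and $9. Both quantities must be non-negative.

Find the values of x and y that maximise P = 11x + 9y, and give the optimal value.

x = 1, y = 18, maximum P = 173

Vertices and P = 11x + 9y:
  (0, 0) → P = 0
  (0, 19) → P = 171
  (31/4, 0) → P = 341/4
  (1, 18) → P = 173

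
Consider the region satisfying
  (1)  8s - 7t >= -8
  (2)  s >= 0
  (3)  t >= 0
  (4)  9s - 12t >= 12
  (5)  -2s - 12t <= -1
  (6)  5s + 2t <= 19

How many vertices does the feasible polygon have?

Intersecting each pair of boundary lines and keeping only the points that satisfy every inequality leaves:
  (4/3, 0)
  (19/5, 0)
  (42/13, 37/26)

3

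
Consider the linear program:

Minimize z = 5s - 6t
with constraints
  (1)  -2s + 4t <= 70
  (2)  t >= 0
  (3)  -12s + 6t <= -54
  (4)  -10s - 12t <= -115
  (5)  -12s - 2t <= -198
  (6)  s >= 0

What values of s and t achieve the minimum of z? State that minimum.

Extreme points and z = 5s - 6t:
  (53/3, 79/3) → z = -209/3
  (33/2, 0) → z = 165/2
  (27/2, 18) → z = -81/2
The feasible region is unbounded (it extends along (2, 1), (1, 0)), but z strictly increases along every unbounded feasible direction, so there is no improving ray and the minimum is attained at a vertex.

s = 53/3, t = 79/3, minimum z = -209/3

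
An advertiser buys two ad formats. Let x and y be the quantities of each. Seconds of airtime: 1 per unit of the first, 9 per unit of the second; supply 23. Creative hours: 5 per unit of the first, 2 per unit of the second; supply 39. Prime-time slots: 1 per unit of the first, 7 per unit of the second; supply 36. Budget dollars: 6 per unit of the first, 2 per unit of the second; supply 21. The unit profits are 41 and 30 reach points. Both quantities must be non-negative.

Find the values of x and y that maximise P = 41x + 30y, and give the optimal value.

Vertices and P = 41x + 30y:
  (0, 0) → P = 0
  (0, 23/9) → P = 230/3
  (7/2, 0) → P = 287/2
  (11/4, 9/4) → P = 721/4

x = 11/4, y = 9/4, maximum P = 721/4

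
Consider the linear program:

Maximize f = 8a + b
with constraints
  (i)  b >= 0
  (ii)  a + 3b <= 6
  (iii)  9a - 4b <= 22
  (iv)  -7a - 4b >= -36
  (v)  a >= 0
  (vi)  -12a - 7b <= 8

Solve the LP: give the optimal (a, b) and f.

a = 90/31, b = 32/31, maximum f = 752/31

Feasible corners and f = 8a + b:
  (22/9, 0) → f = 176/9
  (0, 0) → f = 0
  (90/31, 32/31) → f = 752/31
  (0, 2) → f = 2

The binding constraints are a + 3b = 6 and 9a - 4b = 22.
Solving simultaneously gives a = 90/31, b = 32/31.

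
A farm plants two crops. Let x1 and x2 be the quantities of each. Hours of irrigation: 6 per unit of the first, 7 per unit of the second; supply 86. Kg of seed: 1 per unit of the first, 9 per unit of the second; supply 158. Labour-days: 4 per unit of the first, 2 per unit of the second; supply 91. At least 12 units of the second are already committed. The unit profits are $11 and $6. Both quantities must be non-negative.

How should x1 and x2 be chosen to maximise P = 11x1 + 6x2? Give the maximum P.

Extreme points and P = 11x1 + 6x2:
  (0, 86/7) → P = 516/7
  (0, 12) → P = 72
  (1/3, 12) → P = 227/3

The binding constraints are 6x1 + 7x2 = 86 and x2 = 12.
Solving simultaneously gives x1 = 1/3, x2 = 12.

x1 = 1/3, x2 = 12, maximum P = 227/3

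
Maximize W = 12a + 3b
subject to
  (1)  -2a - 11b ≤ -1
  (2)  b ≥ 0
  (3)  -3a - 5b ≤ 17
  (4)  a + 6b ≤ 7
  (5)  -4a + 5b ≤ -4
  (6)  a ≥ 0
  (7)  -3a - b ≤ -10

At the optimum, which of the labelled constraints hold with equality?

(2) and (4)

Extreme points and W = 12a + 3b:
  (7, 0) → W = 84
  (10/3, 0) → W = 40
  (53/17, 11/17) → W = 669/17

The maximum is at (7, 0). Substituting into each constraint, equality holds for (2) and (4); the remaining constraints have slack.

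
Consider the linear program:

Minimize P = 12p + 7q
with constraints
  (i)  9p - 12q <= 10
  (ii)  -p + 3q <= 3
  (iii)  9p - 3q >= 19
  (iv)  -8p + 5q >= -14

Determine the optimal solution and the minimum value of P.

p = 53/21, q = 26/21, minimum P = 818/21

At the optimal vertex, 9p - 3q = 19 and -8p + 5q = -14.
Solving simultaneously gives p = 53/21, q = 26/21.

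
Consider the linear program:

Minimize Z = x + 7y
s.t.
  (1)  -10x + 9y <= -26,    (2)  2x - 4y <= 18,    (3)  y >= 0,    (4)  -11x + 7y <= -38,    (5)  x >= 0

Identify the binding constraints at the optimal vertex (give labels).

(3) and (4)

Corner points and Z = x + 7y:
  (160/29, 94/29) → Z = 818/29
  (9, 0) → Z = 9
  (38/11, 0) → Z = 38/11
The feasible region is unbounded (it extends along (9, 10), (2, 1)), but Z strictly increases along every unbounded feasible direction, so there is no improving ray and the minimum is attained at a vertex.

The minimum is at (38/11, 0). Substituting into each constraint, equality holds for (3) and (4); the remaining constraints have slack.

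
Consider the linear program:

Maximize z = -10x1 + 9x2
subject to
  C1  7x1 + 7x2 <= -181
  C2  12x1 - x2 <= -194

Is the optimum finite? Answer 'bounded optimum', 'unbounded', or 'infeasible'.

From the feasible point (-1539/91, -814/91), moving in the direction (-7, 7) keeps every constraint satisfied while z increases without bound.

unbounded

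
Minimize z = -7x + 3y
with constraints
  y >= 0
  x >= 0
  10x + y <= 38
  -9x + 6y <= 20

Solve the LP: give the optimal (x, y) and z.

Vertices and z = -7x + 3y:
  (0, 0) → z = 0
  (19/5, 0) → z = -133/5
  (0, 10/3) → z = 10
  (208/69, 542/69) → z = 170/69

At the optimal vertex, y = 0 and 10x + y = 38.
Solving simultaneously gives x = 19/5, y = 0.

x = 19/5, y = 0, minimum z = -133/5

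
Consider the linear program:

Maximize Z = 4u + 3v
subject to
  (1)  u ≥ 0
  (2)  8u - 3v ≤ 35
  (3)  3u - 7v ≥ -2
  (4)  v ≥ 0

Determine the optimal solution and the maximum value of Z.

Vertices and Z = 4u + 3v:
  (0, 2/7) → Z = 6/7
  (0, 0) → Z = 0
  (251/47, 121/47) → Z = 1367/47
  (35/8, 0) → Z = 35/2

u = 251/47, v = 121/47, maximum Z = 1367/47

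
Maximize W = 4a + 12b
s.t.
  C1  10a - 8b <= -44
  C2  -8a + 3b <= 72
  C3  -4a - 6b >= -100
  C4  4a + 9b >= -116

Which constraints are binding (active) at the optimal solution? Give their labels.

C2 and C3

Feasible corners and W = 4a + 12b:
  (134/23, 294/23) → W = 4064/23
  (-662/61, -492/61) → W = -8552/61
  (-11/5, 272/15) → W = 1044/5
  (-83/7, -160/21) → W = -972/7

The maximum is at (-11/5, 272/15). Substituting into each constraint, equality holds for C2 and C3; the remaining constraints have slack.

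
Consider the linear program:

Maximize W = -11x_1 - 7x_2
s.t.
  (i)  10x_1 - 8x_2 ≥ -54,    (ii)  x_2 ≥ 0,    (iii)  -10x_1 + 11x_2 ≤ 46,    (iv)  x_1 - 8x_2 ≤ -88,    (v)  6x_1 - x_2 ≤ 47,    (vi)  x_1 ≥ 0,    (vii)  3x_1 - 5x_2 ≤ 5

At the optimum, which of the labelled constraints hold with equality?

(iii) and (iv)

Vertices and W = -11x_1 - 7x_2:
  (200/23, 278/23) → W = -4146/23
  (563/56, 373/28) → W = -11415/56
  (464/47, 575/47) → W = -9129/47

The maximum is at (200/23, 278/23). Substituting into each constraint, equality holds for (iii) and (iv); the remaining constraints have slack.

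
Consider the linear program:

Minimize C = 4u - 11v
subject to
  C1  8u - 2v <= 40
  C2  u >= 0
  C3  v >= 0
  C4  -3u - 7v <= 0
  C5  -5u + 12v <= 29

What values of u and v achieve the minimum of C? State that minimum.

The binding constraints are 8u - 2v = 40 and -5u + 12v = 29.
Solving simultaneously gives u = 269/43, v = 216/43.

u = 269/43, v = 216/43, minimum C = -1300/43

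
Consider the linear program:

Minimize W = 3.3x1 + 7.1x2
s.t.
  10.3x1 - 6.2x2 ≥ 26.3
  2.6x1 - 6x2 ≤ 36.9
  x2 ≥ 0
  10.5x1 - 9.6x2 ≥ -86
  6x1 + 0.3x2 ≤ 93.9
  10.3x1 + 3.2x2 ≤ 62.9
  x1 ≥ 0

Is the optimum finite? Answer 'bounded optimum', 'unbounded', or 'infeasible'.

bounded optimum

Corner points and W = 3.3x1 + 7.1x2:
  (263/103, 0) → W = 8679/1030
  (23707/4841, 183/47) → W = 212061/4841
  (629/103, 0) → W = 20757/1030
The feasible region has finitely many vertices and no improving ray; the minimum is 8679/1030 at (263/103, 0).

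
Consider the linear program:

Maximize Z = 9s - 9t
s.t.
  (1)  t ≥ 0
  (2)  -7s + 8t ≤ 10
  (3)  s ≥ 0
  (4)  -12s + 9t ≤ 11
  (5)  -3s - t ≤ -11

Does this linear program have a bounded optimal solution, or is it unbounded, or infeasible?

unbounded

From the feasible point (11/3, 0), moving in the direction (8, 7) keeps every constraint satisfied while Z increases without bound.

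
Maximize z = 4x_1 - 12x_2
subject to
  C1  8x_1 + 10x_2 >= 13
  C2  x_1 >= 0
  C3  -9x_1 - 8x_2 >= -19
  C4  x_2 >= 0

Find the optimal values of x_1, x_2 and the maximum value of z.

x_1 = 19/9, x_2 = 0, maximum z = 76/9

Vertices and z = 4x_1 - 12x_2:
  (0, 13/10) → z = -78/5
  (13/8, 0) → z = 13/2
  (0, 19/8) → z = -57/2
  (19/9, 0) → z = 76/9

The optimum lies where -9x_1 - 8x_2 = -19 and x_2 = 0.
Solving simultaneously gives x_1 = 19/9, x_2 = 0.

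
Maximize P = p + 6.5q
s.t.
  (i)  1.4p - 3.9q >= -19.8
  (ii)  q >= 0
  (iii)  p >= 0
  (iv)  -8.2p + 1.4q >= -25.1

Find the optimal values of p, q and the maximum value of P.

Vertices and P = p + 6.5q:
  (0, 66/13) → P = 33
  (159/38, 125/19) → P = 892/19
  (0, 0) → P = 0
  (251/82, 0) → P = 251/82

p = 159/38, q = 125/19, maximum P = 892/19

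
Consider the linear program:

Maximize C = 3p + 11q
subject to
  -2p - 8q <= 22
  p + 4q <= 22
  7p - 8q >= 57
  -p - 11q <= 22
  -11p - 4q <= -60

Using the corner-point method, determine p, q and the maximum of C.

Feasible corners and C = 3p + 11q:
  (101/9, 97/36) → C = 2279/36
  (330/7, -44/7) → C = 506/7
  (177/29, -207/116) → C = -153/116
  (748/117, -302/117) → C = -1078/117

At the optimal vertex, p + 4q = 22 and -p - 11q = 22.
Solving simultaneously gives p = 330/7, q = -44/7.

p = 330/7, q = -44/7, maximum C = 506/7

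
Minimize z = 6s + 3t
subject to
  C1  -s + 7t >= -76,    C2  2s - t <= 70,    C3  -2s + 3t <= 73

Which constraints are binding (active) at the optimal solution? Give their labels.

Vertices and z = 6s + 3t:
  (414/13, -82/13) → z = 2238/13
  (-739/11, -225/11) → z = -5109/11
  (283/4, 143/2) → z = 639

The minimum is at (-739/11, -225/11). Substituting into each constraint, equality holds for C1 and C3; the remaining constraints have slack.

C1 and C3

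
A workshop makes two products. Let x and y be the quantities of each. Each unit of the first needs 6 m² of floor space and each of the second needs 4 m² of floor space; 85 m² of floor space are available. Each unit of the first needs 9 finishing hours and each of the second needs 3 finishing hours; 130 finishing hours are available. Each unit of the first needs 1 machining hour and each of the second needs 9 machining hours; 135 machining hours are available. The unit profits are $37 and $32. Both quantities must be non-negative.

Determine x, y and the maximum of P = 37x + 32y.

Corner points and P = 37x + 32y:
  (0, 0) → P = 0
  (0, 15) → P = 480
  (85/6, 0) → P = 3145/6
  (9/2, 29/2) → P = 1261/2

x = 9/2, y = 29/2, maximum P = 1261/2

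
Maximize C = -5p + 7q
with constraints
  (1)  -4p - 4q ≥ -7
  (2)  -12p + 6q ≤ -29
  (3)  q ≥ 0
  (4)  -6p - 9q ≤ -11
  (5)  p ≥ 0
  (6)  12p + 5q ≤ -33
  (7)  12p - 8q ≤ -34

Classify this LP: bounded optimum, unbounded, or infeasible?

The boundaries 12p + 5q = -33 and 12p - 8q = -34 meet at (-217/78, 1/13), but that point violates -12p + 6q ≤ -29. Every candidate vertex is excluded by some other constraint, so the feasible region is empty.

infeasible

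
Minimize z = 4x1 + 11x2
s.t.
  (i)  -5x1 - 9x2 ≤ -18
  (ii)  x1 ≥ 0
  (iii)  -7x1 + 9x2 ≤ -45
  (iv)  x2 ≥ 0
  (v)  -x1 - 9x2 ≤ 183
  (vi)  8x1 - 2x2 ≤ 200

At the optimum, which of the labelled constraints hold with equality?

Corner points and z = 4x1 + 11x2:
  (45/7, 0) → z = 180/7
  (855/29, 520/29) → z = 9140/29
  (25, 0) → z = 100

The minimum is at (45/7, 0). Substituting into each constraint, equality holds for (iii) and (iv); the remaining constraints have slack.

(iii) and (iv)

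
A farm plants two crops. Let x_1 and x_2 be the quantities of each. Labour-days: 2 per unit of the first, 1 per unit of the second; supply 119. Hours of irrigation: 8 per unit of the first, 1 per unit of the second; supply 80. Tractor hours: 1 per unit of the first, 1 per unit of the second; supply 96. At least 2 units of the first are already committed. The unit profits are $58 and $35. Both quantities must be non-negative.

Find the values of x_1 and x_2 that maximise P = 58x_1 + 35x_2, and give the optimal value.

Vertices and P = 58x_1 + 35x_2:
  (10, 0) → P = 580
  (2, 0) → P = 116
  (2, 64) → P = 2356

The optimum lies where 8x_1 + x_2 = 80 and x_1 = 2.
Solving simultaneously gives x_1 = 2, x_2 = 64.

x_1 = 2, x_2 = 64, maximum P = 2356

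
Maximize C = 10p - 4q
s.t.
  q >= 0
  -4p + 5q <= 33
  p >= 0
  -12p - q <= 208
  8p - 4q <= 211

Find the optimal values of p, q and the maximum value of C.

Vertices and C = 10p - 4q:
  (0, 0) → C = 0
  (211/8, 0) → C = 1055/4
  (0, 33/5) → C = -132/5
  (1187/24, 277/6) → C = 3719/12

The optimum lies where -4p + 5q = 33 and 8p - 4q = 211.
Solving simultaneously gives p = 1187/24, q = 277/6.

p = 1187/24, q = 277/6, maximum C = 3719/12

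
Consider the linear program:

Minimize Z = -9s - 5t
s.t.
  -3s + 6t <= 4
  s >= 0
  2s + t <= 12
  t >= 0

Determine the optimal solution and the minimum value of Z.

Corner points and Z = -9s - 5t:
  (0, 2/3) → Z = -10/3
  (68/15, 44/15) → Z = -832/15
  (0, 0) → Z = 0
  (6, 0) → Z = -54

The optimum lies where -3s + 6t = 4 and 2s + t = 12.
Solving simultaneously gives s = 68/15, t = 44/15.

s = 68/15, t = 44/15, minimum Z = -832/15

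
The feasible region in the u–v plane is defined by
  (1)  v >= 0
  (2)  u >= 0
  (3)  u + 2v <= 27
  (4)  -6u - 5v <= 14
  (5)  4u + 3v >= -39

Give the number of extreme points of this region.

Pairwise boundary intersections that survive every other constraint:
  (0, 0)
  (27, 0)
  (0, 27/2)

3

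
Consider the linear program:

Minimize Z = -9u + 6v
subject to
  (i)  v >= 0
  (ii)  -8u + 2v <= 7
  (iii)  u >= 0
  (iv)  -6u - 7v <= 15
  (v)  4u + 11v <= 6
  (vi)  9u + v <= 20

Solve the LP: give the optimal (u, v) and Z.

u = 3/2, v = 0, minimum Z = -27/2

Extreme points and Z = -9u + 6v:
  (0, 0) → Z = 0
  (3/2, 0) → Z = -27/2
  (0, 6/11) → Z = 36/11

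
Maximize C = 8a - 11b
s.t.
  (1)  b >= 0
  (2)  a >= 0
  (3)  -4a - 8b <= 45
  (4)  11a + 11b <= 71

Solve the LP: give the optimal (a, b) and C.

a = 71/11, b = 0, maximum C = 568/11

Feasible corners and C = 8a - 11b:
  (0, 0) → C = 0
  (71/11, 0) → C = 568/11
  (0, 71/11) → C = -71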